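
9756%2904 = 1044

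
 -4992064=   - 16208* 308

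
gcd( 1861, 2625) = 1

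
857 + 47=904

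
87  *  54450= 4737150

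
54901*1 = 54901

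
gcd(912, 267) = 3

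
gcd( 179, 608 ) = 1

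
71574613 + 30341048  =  101915661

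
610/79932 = 305/39966 = 0.01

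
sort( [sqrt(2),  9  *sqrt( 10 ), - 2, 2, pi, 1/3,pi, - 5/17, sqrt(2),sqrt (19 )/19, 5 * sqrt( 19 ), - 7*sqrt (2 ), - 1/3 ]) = [-7*sqrt( 2), - 2, - 1/3, - 5/17, sqrt ( 19)/19,1/3,sqrt( 2),sqrt( 2 ), 2,  pi,pi, 5*sqrt(19), 9*sqrt (10)] 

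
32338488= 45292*714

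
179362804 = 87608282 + 91754522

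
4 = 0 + 4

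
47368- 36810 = 10558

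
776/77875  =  776/77875 = 0.01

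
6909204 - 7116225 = -207021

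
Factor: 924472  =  2^3 * 73^1*1583^1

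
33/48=11/16 = 0.69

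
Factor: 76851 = 3^2 *8539^1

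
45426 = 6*7571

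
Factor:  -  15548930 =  - 2^1*5^1*29^1*53617^1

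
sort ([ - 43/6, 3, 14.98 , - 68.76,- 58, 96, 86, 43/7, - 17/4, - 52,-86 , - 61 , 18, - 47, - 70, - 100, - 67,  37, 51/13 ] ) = [ - 100, - 86,- 70, -68.76, - 67, - 61, - 58 , - 52,  -  47,- 43/6, - 17/4,  3,51/13, 43/7,  14.98, 18, 37,  86 , 96 ] 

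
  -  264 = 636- 900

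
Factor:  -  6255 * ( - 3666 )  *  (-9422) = -216054280260 = - 2^2 * 3^3 * 5^1 * 7^1*13^1*47^1*139^1 * 673^1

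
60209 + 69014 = 129223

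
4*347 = 1388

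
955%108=91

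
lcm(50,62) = 1550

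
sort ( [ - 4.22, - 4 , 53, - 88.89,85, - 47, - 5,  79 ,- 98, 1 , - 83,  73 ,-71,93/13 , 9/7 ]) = [ -98, - 88.89, - 83, - 71, - 47, - 5, - 4.22, - 4,1,9/7,93/13,53,  73,79,85]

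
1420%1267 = 153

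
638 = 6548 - 5910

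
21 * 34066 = 715386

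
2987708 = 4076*733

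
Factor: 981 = 3^2 * 109^1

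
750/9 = 250/3 = 83.33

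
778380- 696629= 81751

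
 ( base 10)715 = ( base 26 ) 11D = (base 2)1011001011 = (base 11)5A0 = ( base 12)4b7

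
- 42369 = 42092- 84461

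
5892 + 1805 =7697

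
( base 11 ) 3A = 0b101011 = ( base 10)43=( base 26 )1H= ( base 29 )1e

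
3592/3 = 3592/3 =1197.33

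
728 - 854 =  - 126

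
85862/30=2862 + 1/15 = 2862.07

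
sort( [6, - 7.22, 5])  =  [ - 7.22,5, 6]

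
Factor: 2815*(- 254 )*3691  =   - 2^1*5^1* 127^1*563^1*3691^1 = - 2639101910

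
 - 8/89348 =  - 1+ 22335/22337 = - 0.00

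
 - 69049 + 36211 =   -  32838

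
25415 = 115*221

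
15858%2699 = 2363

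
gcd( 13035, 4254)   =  3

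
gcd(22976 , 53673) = 1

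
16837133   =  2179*7727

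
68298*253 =17279394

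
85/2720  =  1/32 = 0.03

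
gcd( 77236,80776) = 4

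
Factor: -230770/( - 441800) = 2^(  -  2)*5^( - 1 )*47^( - 1)*491^1 = 491/940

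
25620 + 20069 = 45689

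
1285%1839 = 1285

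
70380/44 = 17595/11 = 1599.55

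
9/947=9/947 = 0.01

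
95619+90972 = 186591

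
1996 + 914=2910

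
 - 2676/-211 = 12 +144/211  =  12.68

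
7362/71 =103 + 49/71=103.69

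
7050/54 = 1175/9 =130.56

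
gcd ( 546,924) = 42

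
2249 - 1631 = 618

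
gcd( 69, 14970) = 3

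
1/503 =1/503 = 0.00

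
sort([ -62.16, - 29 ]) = [ - 62.16, - 29]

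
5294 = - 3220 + 8514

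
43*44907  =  1931001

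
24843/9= 8281/3 = 2760.33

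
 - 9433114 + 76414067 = 66980953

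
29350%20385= 8965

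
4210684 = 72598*58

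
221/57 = 3+50/57 = 3.88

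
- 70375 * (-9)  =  633375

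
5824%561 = 214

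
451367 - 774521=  - 323154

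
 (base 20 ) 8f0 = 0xDAC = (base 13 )1793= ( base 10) 3500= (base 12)2038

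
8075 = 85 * 95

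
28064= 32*877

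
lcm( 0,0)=0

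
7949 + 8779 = 16728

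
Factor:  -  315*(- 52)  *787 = 2^2*3^2*5^1*7^1*13^1 *787^1 =12891060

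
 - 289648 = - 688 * 421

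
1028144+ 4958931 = 5987075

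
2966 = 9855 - 6889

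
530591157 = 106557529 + 424033628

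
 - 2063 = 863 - 2926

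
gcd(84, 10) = 2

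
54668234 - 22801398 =31866836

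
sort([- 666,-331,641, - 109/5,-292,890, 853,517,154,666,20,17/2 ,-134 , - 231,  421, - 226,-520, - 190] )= [-666 ,-520, - 331, - 292 , -231,-226, - 190, - 134, - 109/5,17/2,20,154, 421, 517, 641, 666, 853,  890]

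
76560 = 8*9570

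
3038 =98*31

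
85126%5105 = 3446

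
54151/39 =54151/39 = 1388.49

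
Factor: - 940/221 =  - 2^2*5^1*13^( -1 )*17^( -1)*47^1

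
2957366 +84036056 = 86993422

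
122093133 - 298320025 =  - 176226892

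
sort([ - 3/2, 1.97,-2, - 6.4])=[ - 6.4, - 2,  -  3/2, 1.97] 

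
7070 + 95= 7165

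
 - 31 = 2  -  33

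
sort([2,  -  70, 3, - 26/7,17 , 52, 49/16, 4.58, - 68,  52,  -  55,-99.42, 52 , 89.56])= [-99.42, - 70, - 68, - 55,  -  26/7,2, 3, 49/16, 4.58, 17,52,52,52,89.56 ] 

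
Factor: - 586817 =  - 7^1*11^1*7621^1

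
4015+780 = 4795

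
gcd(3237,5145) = 3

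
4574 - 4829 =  -255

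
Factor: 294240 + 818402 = 1112642= 2^1*556321^1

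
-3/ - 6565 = 3/6565 = 0.00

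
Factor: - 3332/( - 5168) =49/76 = 2^( - 2 )*7^2 * 19^(  -  1) 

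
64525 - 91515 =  - 26990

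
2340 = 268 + 2072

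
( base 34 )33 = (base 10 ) 105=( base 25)45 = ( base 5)410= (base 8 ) 151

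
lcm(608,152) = 608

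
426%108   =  102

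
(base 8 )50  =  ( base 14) 2c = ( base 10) 40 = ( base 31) 19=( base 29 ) 1B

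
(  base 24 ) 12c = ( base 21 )196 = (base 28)mk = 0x27c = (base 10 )636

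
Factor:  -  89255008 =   -  2^5*19^1*146801^1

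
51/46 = 1 + 5/46 = 1.11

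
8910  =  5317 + 3593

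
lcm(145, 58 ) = 290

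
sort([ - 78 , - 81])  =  [  -  81,-78 ]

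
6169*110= 678590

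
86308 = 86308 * 1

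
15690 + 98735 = 114425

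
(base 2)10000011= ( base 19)6h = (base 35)3Q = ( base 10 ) 131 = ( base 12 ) AB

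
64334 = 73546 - 9212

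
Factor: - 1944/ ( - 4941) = 2^3*3^1*61^( - 1) = 24/61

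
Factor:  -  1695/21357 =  - 3^(  -  2)*5^1*7^(  -  1) = - 5/63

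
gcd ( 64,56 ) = 8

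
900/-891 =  - 2 + 98/99 = - 1.01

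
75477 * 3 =226431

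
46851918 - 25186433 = 21665485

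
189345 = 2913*65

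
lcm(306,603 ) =20502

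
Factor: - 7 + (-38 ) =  - 3^2*5^1 = -  45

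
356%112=20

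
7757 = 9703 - 1946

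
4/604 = 1/151 = 0.01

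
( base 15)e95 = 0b110011011010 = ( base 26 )4ME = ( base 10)3290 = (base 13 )1661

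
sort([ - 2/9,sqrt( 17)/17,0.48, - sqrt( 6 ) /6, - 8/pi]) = [-8/pi, - sqrt(6)/6, - 2/9, sqrt(17)/17,0.48 ]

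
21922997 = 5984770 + 15938227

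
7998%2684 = 2630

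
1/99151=1/99151 = 0.00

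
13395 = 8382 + 5013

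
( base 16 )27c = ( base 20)1bg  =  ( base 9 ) 776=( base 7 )1566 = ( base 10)636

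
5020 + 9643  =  14663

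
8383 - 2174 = 6209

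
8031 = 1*8031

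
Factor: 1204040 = 2^3*5^1*31^1 * 971^1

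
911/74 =12 + 23/74 = 12.31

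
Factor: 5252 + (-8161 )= -2909 = -2909^1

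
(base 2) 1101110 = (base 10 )110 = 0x6E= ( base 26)46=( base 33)3b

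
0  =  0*931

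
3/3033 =1/1011 =0.00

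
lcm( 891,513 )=16929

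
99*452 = 44748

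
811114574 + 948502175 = 1759616749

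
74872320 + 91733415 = 166605735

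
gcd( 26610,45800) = 10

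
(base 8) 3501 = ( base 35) 1I2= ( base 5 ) 24412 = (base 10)1857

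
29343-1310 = 28033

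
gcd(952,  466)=2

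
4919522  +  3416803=8336325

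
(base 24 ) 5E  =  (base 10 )134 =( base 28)4M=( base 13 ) a4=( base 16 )86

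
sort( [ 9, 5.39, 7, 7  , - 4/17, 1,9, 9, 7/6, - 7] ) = [ - 7, - 4/17,1,7/6, 5.39 , 7 , 7, 9, 9,9]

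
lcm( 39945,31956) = 159780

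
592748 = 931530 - 338782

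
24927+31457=56384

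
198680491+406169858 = 604850349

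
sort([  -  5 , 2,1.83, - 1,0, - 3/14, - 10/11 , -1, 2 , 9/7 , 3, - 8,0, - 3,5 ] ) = [  -  8,-5,  -  3 ,-1  , - 1, - 10/11,  -  3/14,  0 , 0,  9/7, 1.83, 2,2, 3, 5 ]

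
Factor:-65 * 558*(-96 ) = 2^6*3^3*5^1 * 13^1 * 31^1  =  3481920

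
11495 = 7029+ 4466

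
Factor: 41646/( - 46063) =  - 2^1*3^1*11^1*73^(-1 ) = -  66/73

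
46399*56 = 2598344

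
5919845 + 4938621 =10858466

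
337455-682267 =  - 344812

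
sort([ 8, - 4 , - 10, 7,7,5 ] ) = [- 10, - 4,5,7,7,8 ] 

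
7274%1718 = 402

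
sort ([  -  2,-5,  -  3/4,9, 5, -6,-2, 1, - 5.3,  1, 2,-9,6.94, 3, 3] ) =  [  -  9, - 6, - 5.3,-5,  -  2,-2, - 3/4, 1, 1,  2, 3, 3, 5, 6.94, 9]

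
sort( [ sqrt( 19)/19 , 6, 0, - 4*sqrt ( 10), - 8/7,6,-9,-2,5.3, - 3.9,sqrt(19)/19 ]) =[  -  4*sqrt(10),- 9, - 3.9, - 2, - 8/7, 0, sqrt(19)/19, sqrt(19)/19, 5.3, 6, 6] 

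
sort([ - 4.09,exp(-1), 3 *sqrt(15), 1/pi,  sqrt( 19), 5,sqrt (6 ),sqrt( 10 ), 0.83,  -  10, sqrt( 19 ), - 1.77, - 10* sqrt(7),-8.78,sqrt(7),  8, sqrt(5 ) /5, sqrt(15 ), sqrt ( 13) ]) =[ - 10*sqrt( 7),-10, - 8.78, - 4.09,-1.77,1/pi,exp(  -  1 ),  sqrt( 5)/5,  0.83,sqrt( 6 ), sqrt (7), sqrt (10 ),sqrt(13),sqrt(15), sqrt(19), sqrt(19 ), 5,8,3*sqrt(15) ] 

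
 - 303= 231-534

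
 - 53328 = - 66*808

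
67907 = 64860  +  3047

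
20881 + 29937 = 50818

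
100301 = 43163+57138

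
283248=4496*63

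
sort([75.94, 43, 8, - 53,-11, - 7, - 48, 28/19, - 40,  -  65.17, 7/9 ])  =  [ - 65.17, - 53, -48, - 40,-11,-7, 7/9, 28/19,8,43, 75.94] 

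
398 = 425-27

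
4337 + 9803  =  14140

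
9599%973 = 842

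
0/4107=0 = 0.00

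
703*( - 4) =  - 2812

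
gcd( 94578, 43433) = 1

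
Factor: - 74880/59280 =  - 2^3*3^1*19^ ( - 1 )=- 24/19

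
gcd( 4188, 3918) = 6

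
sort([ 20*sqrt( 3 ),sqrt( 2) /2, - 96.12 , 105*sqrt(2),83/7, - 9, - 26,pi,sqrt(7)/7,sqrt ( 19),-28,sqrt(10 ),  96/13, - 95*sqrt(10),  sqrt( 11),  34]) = [ - 95*sqrt( 10 ), - 96.12 , -28 ,-26, - 9, sqrt( 7)/7,sqrt( 2)/2 , pi, sqrt( 10 ), sqrt(11),  sqrt( 19), 96/13, 83/7, 34,20*sqrt( 3),  105*sqrt(2 )]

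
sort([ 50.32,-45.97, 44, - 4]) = [ - 45.97, - 4 , 44,50.32 ] 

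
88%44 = 0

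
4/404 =1/101  =  0.01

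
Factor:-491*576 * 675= - 190900800 = - 2^6 * 3^5*5^2 * 491^1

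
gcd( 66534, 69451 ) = 1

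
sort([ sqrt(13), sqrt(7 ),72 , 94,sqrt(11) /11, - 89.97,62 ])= [-89.97 , sqrt(11 ) /11,sqrt(7 ) , sqrt( 13 ),62, 72,94]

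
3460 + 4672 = 8132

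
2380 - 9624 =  - 7244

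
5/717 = 5/717= 0.01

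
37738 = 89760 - 52022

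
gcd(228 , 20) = 4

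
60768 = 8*7596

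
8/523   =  8/523=0.02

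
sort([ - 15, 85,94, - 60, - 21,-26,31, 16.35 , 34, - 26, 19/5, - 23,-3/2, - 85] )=[-85,-60, - 26, - 26, - 23, - 21, - 15, - 3/2, 19/5,16.35, 31,34, 85, 94]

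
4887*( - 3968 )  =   - 19391616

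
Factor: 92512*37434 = 3463094208 = 2^6 * 3^1 * 7^2*17^1 * 59^1 *367^1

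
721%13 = 6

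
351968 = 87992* 4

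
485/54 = 8 + 53/54 = 8.98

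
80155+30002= 110157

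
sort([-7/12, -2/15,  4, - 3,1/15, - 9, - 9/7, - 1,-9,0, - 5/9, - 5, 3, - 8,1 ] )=[-9, - 9 , -8,-5, - 3, - 9/7, - 1, - 7/12, - 5/9 , - 2/15,0,1/15,1, 3,4 ]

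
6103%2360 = 1383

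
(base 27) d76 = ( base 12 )5720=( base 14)374c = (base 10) 9672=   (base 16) 25C8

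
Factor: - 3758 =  - 2^1*1879^1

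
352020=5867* 60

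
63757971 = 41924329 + 21833642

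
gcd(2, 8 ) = 2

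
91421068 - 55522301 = 35898767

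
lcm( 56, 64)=448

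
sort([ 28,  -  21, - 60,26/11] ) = [ - 60, - 21,  26/11,28 ] 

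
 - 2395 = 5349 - 7744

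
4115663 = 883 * 4661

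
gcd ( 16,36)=4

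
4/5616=1/1404 = 0.00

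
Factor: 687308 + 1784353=3^3 * 31^1 * 2953^1 = 2471661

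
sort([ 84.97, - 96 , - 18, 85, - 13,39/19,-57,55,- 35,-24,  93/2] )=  [-96, - 57, - 35,-24, - 18, - 13,39/19,93/2, 55,  84.97,85] 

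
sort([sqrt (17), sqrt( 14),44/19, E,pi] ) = [ 44/19, E,pi, sqrt(14 ), sqrt( 17 ) ] 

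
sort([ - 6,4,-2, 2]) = [ - 6,-2, 2, 4 ] 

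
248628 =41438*6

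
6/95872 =3/47936 = 0.00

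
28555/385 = 5711/77 = 74.17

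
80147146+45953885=126101031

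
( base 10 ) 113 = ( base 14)81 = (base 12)95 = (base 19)5I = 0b1110001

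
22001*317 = 6974317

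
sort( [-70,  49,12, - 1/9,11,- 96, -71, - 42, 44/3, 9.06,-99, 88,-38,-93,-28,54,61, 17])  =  [ - 99, - 96,-93, -71 , - 70, - 42,  -  38, - 28,-1/9,9.06,11,12,  44/3, 17,49, 54,61,  88]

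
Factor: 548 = 2^2*137^1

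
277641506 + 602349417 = 879990923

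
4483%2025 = 433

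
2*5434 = 10868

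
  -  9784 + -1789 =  - 11573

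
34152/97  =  352 + 8/97 = 352.08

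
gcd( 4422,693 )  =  33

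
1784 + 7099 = 8883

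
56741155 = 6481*8755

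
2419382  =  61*39662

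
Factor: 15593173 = 15593173^1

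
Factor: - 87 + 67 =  - 2^2*5^1=- 20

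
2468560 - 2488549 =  - 19989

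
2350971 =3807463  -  1456492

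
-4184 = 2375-6559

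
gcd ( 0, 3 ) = 3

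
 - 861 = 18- 879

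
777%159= 141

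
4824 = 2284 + 2540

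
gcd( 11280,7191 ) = 141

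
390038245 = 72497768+317540477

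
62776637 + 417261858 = 480038495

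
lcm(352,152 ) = 6688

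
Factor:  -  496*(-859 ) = 2^4 * 31^1*859^1=426064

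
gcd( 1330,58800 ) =70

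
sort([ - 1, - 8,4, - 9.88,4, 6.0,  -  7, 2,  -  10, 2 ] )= [ - 10, - 9.88, - 8, - 7,-1, 2, 2, 4 , 4, 6.0]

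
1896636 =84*22579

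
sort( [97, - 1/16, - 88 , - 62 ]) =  [ - 88, - 62, - 1/16,97 ] 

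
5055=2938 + 2117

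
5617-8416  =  -2799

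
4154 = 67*62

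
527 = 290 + 237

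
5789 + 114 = 5903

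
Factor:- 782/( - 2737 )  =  2^1*7^( - 1) = 2/7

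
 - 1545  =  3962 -5507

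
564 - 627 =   -  63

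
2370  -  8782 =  - 6412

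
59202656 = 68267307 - 9064651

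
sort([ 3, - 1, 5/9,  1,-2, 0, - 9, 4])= [ - 9, - 2, - 1, 0, 5/9, 1, 3, 4 ]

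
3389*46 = 155894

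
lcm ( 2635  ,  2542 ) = 216070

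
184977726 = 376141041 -191163315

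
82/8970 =41/4485=0.01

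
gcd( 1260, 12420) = 180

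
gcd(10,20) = 10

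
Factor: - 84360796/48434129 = -2^2*13^1*31^1 * 59^1*887^1*967^( - 1 )*50087^( - 1)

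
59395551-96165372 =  - 36769821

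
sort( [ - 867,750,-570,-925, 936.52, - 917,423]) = [ - 925, - 917, - 867, - 570,423,750, 936.52]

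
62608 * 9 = 563472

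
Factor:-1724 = -2^2*431^1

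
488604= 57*8572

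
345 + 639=984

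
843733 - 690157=153576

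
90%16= 10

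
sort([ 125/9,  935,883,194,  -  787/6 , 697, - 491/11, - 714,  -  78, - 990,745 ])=[  -  990 , - 714, - 787/6, - 78, -491/11,125/9,194,697,745,883,935]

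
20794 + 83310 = 104104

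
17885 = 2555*7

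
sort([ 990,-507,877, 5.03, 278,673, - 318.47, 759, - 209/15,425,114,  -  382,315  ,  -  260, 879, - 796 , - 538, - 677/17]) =[ - 796,-538, - 507,-382, - 318.47, - 260,- 677/17 , - 209/15,5.03,114, 278, 315, 425, 673,759,877 , 879,990 ]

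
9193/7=9193/7=1313.29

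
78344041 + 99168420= 177512461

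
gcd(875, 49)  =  7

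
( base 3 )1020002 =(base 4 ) 31331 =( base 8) 1575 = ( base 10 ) 893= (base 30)TN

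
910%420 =70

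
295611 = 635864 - 340253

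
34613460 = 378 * 91570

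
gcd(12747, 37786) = 7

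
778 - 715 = 63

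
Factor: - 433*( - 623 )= 269759  =  7^1*  89^1*433^1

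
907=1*907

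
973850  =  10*97385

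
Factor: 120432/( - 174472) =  - 78/113 = -2^1*3^1*13^1*113^( - 1 ) 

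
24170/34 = 710 + 15/17 = 710.88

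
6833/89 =76+69/89 = 76.78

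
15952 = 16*997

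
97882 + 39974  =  137856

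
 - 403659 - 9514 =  - 413173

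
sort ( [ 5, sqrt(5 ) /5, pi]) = [ sqrt(5)/5, pi,5 ] 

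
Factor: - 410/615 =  - 2/3 = -2^1*3^( - 1)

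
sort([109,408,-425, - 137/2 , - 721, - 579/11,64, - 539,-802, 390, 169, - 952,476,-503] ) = [ - 952,- 802,-721, - 539, - 503, - 425,-137/2, - 579/11,  64,109,169, 390, 408,  476]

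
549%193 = 163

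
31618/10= 3161 + 4/5 = 3161.80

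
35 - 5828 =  - 5793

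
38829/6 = 6471 + 1/2 = 6471.50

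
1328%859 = 469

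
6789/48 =2263/16 = 141.44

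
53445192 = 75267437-21822245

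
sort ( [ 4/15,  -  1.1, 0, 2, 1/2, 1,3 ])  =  [ - 1.1,0, 4/15, 1/2,1,2, 3 ]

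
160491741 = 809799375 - 649307634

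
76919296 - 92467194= - 15547898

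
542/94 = 5+36/47 = 5.77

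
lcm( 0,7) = 0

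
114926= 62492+52434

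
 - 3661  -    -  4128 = 467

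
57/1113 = 19/371 = 0.05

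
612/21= 29 + 1/7 = 29.14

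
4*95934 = 383736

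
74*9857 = 729418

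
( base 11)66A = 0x322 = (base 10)802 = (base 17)2d3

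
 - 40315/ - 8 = 5039 + 3/8 = 5039.38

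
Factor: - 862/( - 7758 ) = 3^ (-2 ) = 1/9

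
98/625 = 98/625 = 0.16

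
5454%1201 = 650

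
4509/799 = 5 + 514/799  =  5.64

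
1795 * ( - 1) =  - 1795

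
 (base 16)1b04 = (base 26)A60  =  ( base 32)6O4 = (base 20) h5g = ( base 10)6916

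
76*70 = 5320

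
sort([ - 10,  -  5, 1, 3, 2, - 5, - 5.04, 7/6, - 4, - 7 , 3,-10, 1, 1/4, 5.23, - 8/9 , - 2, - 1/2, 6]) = [-10, - 10, - 7, - 5.04,  -  5, - 5, - 4 , - 2,-8/9,- 1/2,1/4, 1,1 , 7/6, 2, 3,3,5.23,6] 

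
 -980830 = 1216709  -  2197539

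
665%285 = 95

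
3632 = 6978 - 3346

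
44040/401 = 109+331/401 = 109.83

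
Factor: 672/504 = 4/3 =2^2 * 3^( - 1 )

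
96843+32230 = 129073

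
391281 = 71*5511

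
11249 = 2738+8511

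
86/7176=43/3588= 0.01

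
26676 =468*57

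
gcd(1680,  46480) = 560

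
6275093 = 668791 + 5606302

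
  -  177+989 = 812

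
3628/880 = 4 + 27/220 = 4.12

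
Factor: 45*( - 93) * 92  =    -  2^2*3^3*5^1* 23^1 * 31^1 = -  385020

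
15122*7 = 105854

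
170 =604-434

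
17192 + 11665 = 28857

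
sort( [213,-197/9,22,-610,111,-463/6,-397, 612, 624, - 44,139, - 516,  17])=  [  -  610, - 516,-397, - 463/6 ,-44, - 197/9, 17 , 22,111, 139 , 213, 612, 624]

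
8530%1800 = 1330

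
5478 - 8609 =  - 3131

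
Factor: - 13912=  - 2^3*37^1*47^1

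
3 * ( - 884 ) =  - 2652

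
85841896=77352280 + 8489616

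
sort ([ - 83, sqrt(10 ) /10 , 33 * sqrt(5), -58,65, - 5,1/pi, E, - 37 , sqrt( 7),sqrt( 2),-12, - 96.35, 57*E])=[  -  96.35,-83, - 58, - 37 , - 12, - 5,sqrt( 10)/10,1/pi,sqrt(2), sqrt(7), E,65, 33  *  sqrt( 5), 57*E] 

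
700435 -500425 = 200010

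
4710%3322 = 1388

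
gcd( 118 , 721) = 1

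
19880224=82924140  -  63043916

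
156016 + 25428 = 181444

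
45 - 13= 32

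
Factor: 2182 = 2^1*1091^1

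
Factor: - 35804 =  - 2^2  *8951^1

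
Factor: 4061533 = 7^1*580219^1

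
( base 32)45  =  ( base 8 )205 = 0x85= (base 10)133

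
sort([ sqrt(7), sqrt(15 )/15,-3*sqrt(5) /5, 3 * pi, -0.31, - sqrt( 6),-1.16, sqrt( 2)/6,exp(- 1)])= [ -sqrt(6), - 3* sqrt( 5 ) /5, - 1.16, - 0.31, sqrt( 2 )/6, sqrt(15)/15, exp(-1),sqrt( 7), 3*pi ] 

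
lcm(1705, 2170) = 23870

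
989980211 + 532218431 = 1522198642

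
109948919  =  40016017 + 69932902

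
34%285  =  34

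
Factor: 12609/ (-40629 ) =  - 9/29 = -3^2 * 29^( - 1 )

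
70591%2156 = 1599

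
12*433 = 5196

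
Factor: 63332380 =2^2*5^1 * 31^1*102149^1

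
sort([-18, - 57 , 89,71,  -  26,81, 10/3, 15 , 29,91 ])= [ - 57,-26, - 18,10/3, 15, 29, 71, 81, 89, 91 ]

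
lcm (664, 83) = 664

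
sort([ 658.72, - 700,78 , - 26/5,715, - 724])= [-724, - 700, -26/5, 78,658.72 , 715 ]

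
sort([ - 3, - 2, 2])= [ - 3, - 2, 2 ] 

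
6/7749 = 2/2583 =0.00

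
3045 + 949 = 3994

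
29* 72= 2088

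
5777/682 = 5777/682 = 8.47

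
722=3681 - 2959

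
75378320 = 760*99182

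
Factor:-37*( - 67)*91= 7^1*13^1*37^1*67^1 = 225589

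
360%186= 174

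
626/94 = 313/47 = 6.66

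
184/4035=184/4035 = 0.05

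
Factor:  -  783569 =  - 783569^1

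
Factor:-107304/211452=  - 34/67= -2^1*17^1*67^( - 1 )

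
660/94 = 330/47  =  7.02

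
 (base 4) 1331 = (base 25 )50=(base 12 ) A5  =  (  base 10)125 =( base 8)175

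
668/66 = 334/33 = 10.12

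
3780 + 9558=13338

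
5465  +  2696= 8161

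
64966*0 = 0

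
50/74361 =50/74361  =  0.00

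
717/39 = 18 + 5/13 = 18.38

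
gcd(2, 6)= 2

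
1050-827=223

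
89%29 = 2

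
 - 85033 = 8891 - 93924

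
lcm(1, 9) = 9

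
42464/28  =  1516 + 4/7 = 1516.57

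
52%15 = 7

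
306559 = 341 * 899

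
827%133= 29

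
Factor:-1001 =-7^1*11^1*13^1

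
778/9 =86 + 4/9= 86.44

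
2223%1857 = 366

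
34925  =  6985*5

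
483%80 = 3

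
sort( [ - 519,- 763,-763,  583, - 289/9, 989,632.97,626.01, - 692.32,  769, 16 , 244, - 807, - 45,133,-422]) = [ - 807, - 763,-763,-692.32, - 519, - 422, -45, - 289/9, 16, 133,244,583,626.01,  632.97, 769, 989] 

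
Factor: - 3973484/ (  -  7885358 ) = 2^1*13^( - 1 )*193^1* 5147^1*303283^( - 1) =1986742/3942679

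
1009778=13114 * 77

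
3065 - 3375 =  - 310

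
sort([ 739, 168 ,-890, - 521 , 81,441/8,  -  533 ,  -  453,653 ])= [ - 890, - 533, - 521, - 453 , 441/8, 81 , 168,653,739] 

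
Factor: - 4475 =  - 5^2*179^1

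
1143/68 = 16+55/68 = 16.81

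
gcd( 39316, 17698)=2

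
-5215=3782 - 8997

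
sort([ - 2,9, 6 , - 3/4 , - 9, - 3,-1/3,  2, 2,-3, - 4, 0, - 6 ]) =[ - 9, - 6,  -  4, - 3,-3,-2, - 3/4, - 1/3,0 , 2, 2,6, 9 ] 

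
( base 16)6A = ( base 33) 37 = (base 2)1101010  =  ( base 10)106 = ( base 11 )97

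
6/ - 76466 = -1  +  38230/38233 = - 0.00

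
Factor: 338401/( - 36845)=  - 5^( - 1 )*7^1*29^1*1667^1*7369^( - 1) 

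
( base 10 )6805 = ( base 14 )26A1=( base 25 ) AM5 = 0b1101010010101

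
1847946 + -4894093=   -3046147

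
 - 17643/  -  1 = 17643/1=17643.00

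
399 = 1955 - 1556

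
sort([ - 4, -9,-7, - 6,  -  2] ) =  [ - 9,-7,  -  6, - 4, -2 ]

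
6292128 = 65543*96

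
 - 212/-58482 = 106/29241= 0.00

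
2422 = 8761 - 6339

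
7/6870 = 7/6870= 0.00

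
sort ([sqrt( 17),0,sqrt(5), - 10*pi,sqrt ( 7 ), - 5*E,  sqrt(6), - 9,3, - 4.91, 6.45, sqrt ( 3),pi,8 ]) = [- 10*pi, -5*E, - 9 , - 4.91,0,sqrt(3) , sqrt( 5 ), sqrt ( 6),sqrt ( 7),3,pi,sqrt (17), 6.45,8] 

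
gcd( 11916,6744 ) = 12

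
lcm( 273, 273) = 273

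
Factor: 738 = 2^1*3^2*41^1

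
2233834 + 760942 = 2994776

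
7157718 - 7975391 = -817673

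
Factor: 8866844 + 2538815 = 439^1*25981^1 = 11405659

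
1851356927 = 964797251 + 886559676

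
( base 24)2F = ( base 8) 77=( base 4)333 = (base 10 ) 63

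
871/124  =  7 + 3/124 = 7.02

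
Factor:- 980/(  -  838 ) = 490/419 = 2^1*5^1*7^2*419^(- 1 ) 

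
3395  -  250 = 3145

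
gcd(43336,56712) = 8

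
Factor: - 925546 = - 2^1 * 462773^1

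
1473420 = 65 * 22668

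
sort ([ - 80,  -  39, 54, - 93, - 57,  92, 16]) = [ - 93, - 80 , - 57,-39, 16,54,92]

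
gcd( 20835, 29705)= 5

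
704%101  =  98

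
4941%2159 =623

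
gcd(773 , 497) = 1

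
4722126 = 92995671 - 88273545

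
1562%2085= 1562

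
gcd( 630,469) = 7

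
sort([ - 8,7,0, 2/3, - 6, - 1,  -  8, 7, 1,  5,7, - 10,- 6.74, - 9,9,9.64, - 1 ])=[-10, - 9 , - 8,  -  8,-6.74, -6, - 1,-1,0 , 2/3,1, 5,7,7,7,9, 9.64 ]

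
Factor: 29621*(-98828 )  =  -2^2*19^1*31^1*797^1*1559^1 = -  2927384188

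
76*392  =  29792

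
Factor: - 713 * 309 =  - 3^1 * 23^1*31^1*103^1 = - 220317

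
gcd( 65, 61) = 1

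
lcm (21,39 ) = 273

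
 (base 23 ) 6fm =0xDD5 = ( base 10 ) 3541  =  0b110111010101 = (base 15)10b1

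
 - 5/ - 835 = 1/167 =0.01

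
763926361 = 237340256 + 526586105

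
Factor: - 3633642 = -2^1*3^2*29^1*6961^1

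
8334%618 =300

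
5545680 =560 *9903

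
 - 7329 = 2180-9509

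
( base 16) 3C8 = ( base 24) 1g8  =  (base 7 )2552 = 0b1111001000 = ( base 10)968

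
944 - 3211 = -2267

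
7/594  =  7/594 = 0.01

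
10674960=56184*190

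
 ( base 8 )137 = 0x5F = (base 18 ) 55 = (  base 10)95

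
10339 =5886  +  4453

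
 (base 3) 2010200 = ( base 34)1BR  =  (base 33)1e6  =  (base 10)1557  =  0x615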